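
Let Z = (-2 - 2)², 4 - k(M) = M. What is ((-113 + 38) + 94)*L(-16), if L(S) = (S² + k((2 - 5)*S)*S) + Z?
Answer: 18544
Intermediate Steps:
k(M) = 4 - M
Z = 16 (Z = (-4)² = 16)
L(S) = 16 + S² + S*(4 + 3*S) (L(S) = (S² + (4 - (2 - 5)*S)*S) + 16 = (S² + (4 - (-3)*S)*S) + 16 = (S² + (4 + 3*S)*S) + 16 = (S² + S*(4 + 3*S)) + 16 = 16 + S² + S*(4 + 3*S))
((-113 + 38) + 94)*L(-16) = ((-113 + 38) + 94)*(16 + 4*(-16) + 4*(-16)²) = (-75 + 94)*(16 - 64 + 4*256) = 19*(16 - 64 + 1024) = 19*976 = 18544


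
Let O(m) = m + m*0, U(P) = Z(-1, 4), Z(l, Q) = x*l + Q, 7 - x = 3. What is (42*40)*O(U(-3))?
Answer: 0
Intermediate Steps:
x = 4 (x = 7 - 1*3 = 7 - 3 = 4)
Z(l, Q) = Q + 4*l (Z(l, Q) = 4*l + Q = Q + 4*l)
U(P) = 0 (U(P) = 4 + 4*(-1) = 4 - 4 = 0)
O(m) = m (O(m) = m + 0 = m)
(42*40)*O(U(-3)) = (42*40)*0 = 1680*0 = 0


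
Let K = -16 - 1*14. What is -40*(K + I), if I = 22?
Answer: 320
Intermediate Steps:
K = -30 (K = -16 - 14 = -30)
-40*(K + I) = -40*(-30 + 22) = -40*(-8) = 320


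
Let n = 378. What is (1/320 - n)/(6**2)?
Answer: -120959/11520 ≈ -10.500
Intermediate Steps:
(1/320 - n)/(6**2) = (1/320 - 1*378)/(6**2) = (1/320 - 378)/36 = -120959/320*1/36 = -120959/11520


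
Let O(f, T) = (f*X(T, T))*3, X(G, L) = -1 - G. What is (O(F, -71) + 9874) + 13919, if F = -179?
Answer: -13797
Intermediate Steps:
O(f, T) = 3*f*(-1 - T) (O(f, T) = (f*(-1 - T))*3 = 3*f*(-1 - T))
(O(F, -71) + 9874) + 13919 = (-3*(-179)*(1 - 71) + 9874) + 13919 = (-3*(-179)*(-70) + 9874) + 13919 = (-37590 + 9874) + 13919 = -27716 + 13919 = -13797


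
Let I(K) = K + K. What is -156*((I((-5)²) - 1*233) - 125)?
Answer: 48048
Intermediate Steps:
I(K) = 2*K
-156*((I((-5)²) - 1*233) - 125) = -156*((2*(-5)² - 1*233) - 125) = -156*((2*25 - 233) - 125) = -156*((50 - 233) - 125) = -156*(-183 - 125) = -156*(-308) = 48048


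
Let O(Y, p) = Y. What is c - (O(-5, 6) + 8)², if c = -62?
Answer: -71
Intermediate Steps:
c - (O(-5, 6) + 8)² = -62 - (-5 + 8)² = -62 - 1*3² = -62 - 1*9 = -62 - 9 = -71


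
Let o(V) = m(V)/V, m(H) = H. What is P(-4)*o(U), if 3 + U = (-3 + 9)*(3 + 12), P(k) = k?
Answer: -4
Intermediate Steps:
U = 87 (U = -3 + (-3 + 9)*(3 + 12) = -3 + 6*15 = -3 + 90 = 87)
o(V) = 1 (o(V) = V/V = 1)
P(-4)*o(U) = -4*1 = -4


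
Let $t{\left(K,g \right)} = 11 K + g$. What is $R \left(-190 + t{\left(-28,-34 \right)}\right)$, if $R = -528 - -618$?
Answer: $-47880$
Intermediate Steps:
$R = 90$ ($R = -528 + 618 = 90$)
$t{\left(K,g \right)} = g + 11 K$
$R \left(-190 + t{\left(-28,-34 \right)}\right) = 90 \left(-190 + \left(-34 + 11 \left(-28\right)\right)\right) = 90 \left(-190 - 342\right) = 90 \left(-532\right) = -47880$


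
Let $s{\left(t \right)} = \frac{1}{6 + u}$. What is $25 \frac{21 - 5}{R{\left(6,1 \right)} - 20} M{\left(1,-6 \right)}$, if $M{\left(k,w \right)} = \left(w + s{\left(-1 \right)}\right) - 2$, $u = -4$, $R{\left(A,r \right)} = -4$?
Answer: $125$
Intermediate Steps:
$s{\left(t \right)} = \frac{1}{2}$ ($s{\left(t \right)} = \frac{1}{6 - 4} = \frac{1}{2}$)
$M{\left(k,w \right)} = - \frac{3}{2} + w$ ($M{\left(k,w \right)} = \left(w + \frac{1}{2}\right) - 2 = \left(\frac{1}{2} + w\right) - 2 = - \frac{3}{2} + w$)
$25 \frac{21 - 5}{R{\left(6,1 \right)} - 20} M{\left(1,-6 \right)} = 25 \frac{21 - 5}{-4 - 20} \left(- \frac{3}{2} - 6\right) = 25 \frac{16}{-24} \left(- \frac{15}{2}\right) = 25 \cdot 16 \left(- \frac{1}{24}\right) \left(- \frac{15}{2}\right) = 25 \left(- \frac{2}{3}\right) \left(- \frac{15}{2}\right) = \left(- \frac{50}{3}\right) \left(- \frac{15}{2}\right) = 125$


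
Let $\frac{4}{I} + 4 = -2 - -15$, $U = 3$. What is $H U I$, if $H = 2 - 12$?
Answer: $- \frac{40}{3} \approx -13.333$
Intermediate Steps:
$I = \frac{4}{9}$ ($I = \frac{4}{-4 - -13} = \frac{4}{-4 + \left(-2 + 15\right)} = \frac{4}{-4 + 13} = \frac{4}{9} \approx 0.44444$)
$H = -10$ ($H = 2 - 12 = -10$)
$H U I = \left(-10\right) 3 \cdot \frac{4}{9} = \left(-30\right) \frac{4}{9} = - \frac{40}{3}$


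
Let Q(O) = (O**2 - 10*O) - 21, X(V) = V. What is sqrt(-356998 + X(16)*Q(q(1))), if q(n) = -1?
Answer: I*sqrt(357158) ≈ 597.63*I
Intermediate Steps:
Q(O) = -21 + O**2 - 10*O
sqrt(-356998 + X(16)*Q(q(1))) = sqrt(-356998 + 16*(-21 + (-1)**2 - 10*(-1))) = sqrt(-356998 + 16*(-21 + 1 + 10)) = sqrt(-356998 + 16*(-10)) = sqrt(-356998 - 160) = sqrt(-357158) = I*sqrt(357158)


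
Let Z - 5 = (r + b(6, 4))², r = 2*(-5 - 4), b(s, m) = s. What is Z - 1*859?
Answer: -710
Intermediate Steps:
r = -18 (r = 2*(-9) = -18)
Z = 149 (Z = 5 + (-18 + 6)² = 5 + (-12)² = 5 + 144 = 149)
Z - 1*859 = 149 - 1*859 = 149 - 859 = -710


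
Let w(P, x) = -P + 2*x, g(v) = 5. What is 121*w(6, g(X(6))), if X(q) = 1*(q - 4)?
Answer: 484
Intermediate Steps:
X(q) = -4 + q (X(q) = 1*(-4 + q) = -4 + q)
121*w(6, g(X(6))) = 121*(-1*6 + 2*5) = 121*(-6 + 10) = 121*4 = 484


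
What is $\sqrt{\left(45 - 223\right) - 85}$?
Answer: $i \sqrt{263} \approx 16.217 i$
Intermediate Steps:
$\sqrt{\left(45 - 223\right) - 85} = \sqrt{-178 - 85} = \sqrt{-263} = i \sqrt{263}$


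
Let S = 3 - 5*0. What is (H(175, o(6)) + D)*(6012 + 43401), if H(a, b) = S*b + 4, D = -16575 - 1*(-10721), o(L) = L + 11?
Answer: -286545987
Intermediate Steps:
S = 3 (S = 3 + 0 = 3)
o(L) = 11 + L
D = -5854 (D = -16575 + 10721 = -5854)
H(a, b) = 4 + 3*b (H(a, b) = 3*b + 4 = 4 + 3*b)
(H(175, o(6)) + D)*(6012 + 43401) = ((4 + 3*(11 + 6)) - 5854)*(6012 + 43401) = ((4 + 3*17) - 5854)*49413 = ((4 + 51) - 5854)*49413 = (55 - 5854)*49413 = -5799*49413 = -286545987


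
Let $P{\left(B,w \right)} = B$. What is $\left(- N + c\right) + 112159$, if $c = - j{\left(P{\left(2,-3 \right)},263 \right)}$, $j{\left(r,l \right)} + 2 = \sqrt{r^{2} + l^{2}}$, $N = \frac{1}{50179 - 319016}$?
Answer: $\frac{30153026758}{268837} - \sqrt{69173} \approx 1.119 \cdot 10^{5}$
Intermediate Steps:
$N = - \frac{1}{268837}$ ($N = \frac{1}{-268837} = - \frac{1}{268837} \approx -3.7197 \cdot 10^{-6}$)
$j{\left(r,l \right)} = -2 + \sqrt{l^{2} + r^{2}}$ ($j{\left(r,l \right)} = -2 + \sqrt{r^{2} + l^{2}} = -2 + \sqrt{l^{2} + r^{2}}$)
$c = 2 - \sqrt{69173}$ ($c = - (-2 + \sqrt{263^{2} + 2^{2}}) = - (-2 + \sqrt{69169 + 4}) = - (-2 + \sqrt{69173}) = 2 - \sqrt{69173} \approx -261.01$)
$\left(- N + c\right) + 112159 = \left(\left(-1\right) \left(- \frac{1}{268837}\right) + \left(2 - \sqrt{69173}\right)\right) + 112159 = \left(\frac{1}{268837} + \left(2 - \sqrt{69173}\right)\right) + 112159 = \left(\frac{537675}{268837} - \sqrt{69173}\right) + 112159 = \frac{30153026758}{268837} - \sqrt{69173}$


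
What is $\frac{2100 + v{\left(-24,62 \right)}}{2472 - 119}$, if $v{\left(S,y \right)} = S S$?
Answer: $\frac{2676}{2353} \approx 1.1373$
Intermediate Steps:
$v{\left(S,y \right)} = S^{2}$
$\frac{2100 + v{\left(-24,62 \right)}}{2472 - 119} = \frac{2100 + \left(-24\right)^{2}}{2472 - 119} = \frac{2100 + 576}{2353} = 2676 \cdot \frac{1}{2353} = \frac{2676}{2353}$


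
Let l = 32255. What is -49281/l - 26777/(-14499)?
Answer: 149166916/467665245 ≈ 0.31896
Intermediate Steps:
-49281/l - 26777/(-14499) = -49281/32255 - 26777/(-14499) = -49281*1/32255 - 26777*(-1/14499) = -49281/32255 + 26777/14499 = 149166916/467665245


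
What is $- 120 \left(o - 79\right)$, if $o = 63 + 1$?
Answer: $1800$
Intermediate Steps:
$o = 64$
$- 120 \left(o - 79\right) = - 120 \left(64 - 79\right) = \left(-120\right) \left(-15\right) = 1800$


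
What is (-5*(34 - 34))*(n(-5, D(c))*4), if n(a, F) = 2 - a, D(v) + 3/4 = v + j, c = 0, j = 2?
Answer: 0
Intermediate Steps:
D(v) = 5/4 + v (D(v) = -3/4 + (v + 2) = -3/4 + (2 + v) = 5/4 + v)
(-5*(34 - 34))*(n(-5, D(c))*4) = (-5*(34 - 34))*((2 - 1*(-5))*4) = (-5*0)*((2 + 5)*4) = 0*(7*4) = 0*28 = 0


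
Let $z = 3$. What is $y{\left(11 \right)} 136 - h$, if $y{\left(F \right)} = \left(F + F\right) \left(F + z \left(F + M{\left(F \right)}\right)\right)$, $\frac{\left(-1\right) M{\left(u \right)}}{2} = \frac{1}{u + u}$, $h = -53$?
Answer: $130885$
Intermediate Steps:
$M{\left(u \right)} = - \frac{1}{u}$ ($M{\left(u \right)} = - \frac{2}{u + u} = - \frac{2}{2 u} = - 2 \frac{1}{2 u} = - \frac{1}{u}$)
$y{\left(F \right)} = 2 F \left(- \frac{3}{F} + 4 F\right)$ ($y{\left(F \right)} = \left(F + F\right) \left(F + 3 \left(F - \frac{1}{F}\right)\right) = 2 F \left(F + \left(- \frac{3}{F} + 3 F\right)\right) = 2 F \left(- \frac{3}{F} + 4 F\right)$)
$y{\left(11 \right)} 136 - h = \left(-6 + 8 \cdot 11^{2}\right) 136 - -53 = \left(-6 + 8 \cdot 121\right) 136 + 53 = \left(-6 + 968\right) 136 + 53 = 962 \cdot 136 + 53 = 130832 + 53 = 130885$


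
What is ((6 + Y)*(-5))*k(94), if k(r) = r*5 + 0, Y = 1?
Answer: -16450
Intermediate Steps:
k(r) = 5*r (k(r) = 5*r + 0 = 5*r)
((6 + Y)*(-5))*k(94) = ((6 + 1)*(-5))*(5*94) = (7*(-5))*470 = -35*470 = -16450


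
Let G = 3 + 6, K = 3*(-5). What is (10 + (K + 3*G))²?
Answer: 484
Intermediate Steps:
K = -15
G = 9
(10 + (K + 3*G))² = (10 + (-15 + 3*9))² = (10 + (-15 + 27))² = (10 + 12)² = 22² = 484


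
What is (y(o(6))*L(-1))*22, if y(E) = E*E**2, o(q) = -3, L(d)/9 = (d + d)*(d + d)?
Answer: -21384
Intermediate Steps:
L(d) = 36*d**2 (L(d) = 9*((d + d)*(d + d)) = 9*((2*d)*(2*d)) = 9*(4*d**2) = 36*d**2)
y(E) = E**3
(y(o(6))*L(-1))*22 = ((-3)**3*(36*(-1)**2))*22 = -972*22 = -21384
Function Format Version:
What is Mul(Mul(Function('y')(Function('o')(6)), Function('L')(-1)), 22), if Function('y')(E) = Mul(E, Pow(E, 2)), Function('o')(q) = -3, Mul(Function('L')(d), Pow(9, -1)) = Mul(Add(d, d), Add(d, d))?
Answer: -21384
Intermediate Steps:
Function('L')(d) = Mul(36, Pow(d, 2)) (Function('L')(d) = Mul(9, Mul(Add(d, d), Add(d, d))) = Mul(9, Mul(Mul(2, d), Mul(2, d))) = Mul(9, Mul(4, Pow(d, 2))) = Mul(36, Pow(d, 2)))
Function('y')(E) = Pow(E, 3)
Mul(Mul(Function('y')(Function('o')(6)), Function('L')(-1)), 22) = Mul(Mul(Pow(-3, 3), Mul(36, Pow(-1, 2))), 22) = Mul(Mul(-27, Mul(36, 1)), 22) = Mul(Mul(-27, 36), 22) = Mul(-972, 22) = -21384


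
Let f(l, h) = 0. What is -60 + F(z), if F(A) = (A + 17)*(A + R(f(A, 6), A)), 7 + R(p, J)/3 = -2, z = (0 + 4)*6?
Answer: -183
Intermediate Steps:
z = 24 (z = 4*6 = 24)
R(p, J) = -27 (R(p, J) = -21 + 3*(-2) = -21 - 6 = -27)
F(A) = (-27 + A)*(17 + A) (F(A) = (A + 17)*(A - 27) = (17 + A)*(-27 + A) = (-27 + A)*(17 + A))
-60 + F(z) = -60 + (-459 + 24**2 - 10*24) = -60 + (-459 + 576 - 240) = -60 - 123 = -183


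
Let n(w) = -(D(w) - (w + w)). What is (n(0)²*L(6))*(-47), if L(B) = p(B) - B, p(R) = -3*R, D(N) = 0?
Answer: 0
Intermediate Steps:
n(w) = 2*w (n(w) = -(0 - (w + w)) = -(0 - 2*w) = -(-2)*w = 2*w)
L(B) = -4*B (L(B) = -3*B - B = -4*B)
(n(0)²*L(6))*(-47) = ((2*0)²*(-4*6))*(-47) = (0²*(-24))*(-47) = (0*(-24))*(-47) = 0*(-47) = 0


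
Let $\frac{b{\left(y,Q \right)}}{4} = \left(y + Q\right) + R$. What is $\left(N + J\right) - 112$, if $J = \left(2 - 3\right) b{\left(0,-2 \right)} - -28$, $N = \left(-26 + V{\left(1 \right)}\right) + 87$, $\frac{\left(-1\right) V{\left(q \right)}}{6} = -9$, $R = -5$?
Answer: $59$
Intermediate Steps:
$V{\left(q \right)} = 54$ ($V{\left(q \right)} = \left(-6\right) \left(-9\right) = 54$)
$b{\left(y,Q \right)} = -20 + 4 Q + 4 y$ ($b{\left(y,Q \right)} = 4 \left(\left(y + Q\right) - 5\right) = 4 \left(\left(Q + y\right) - 5\right) = 4 \left(-5 + Q + y\right) = -20 + 4 Q + 4 y$)
$N = 115$ ($N = \left(-26 + 54\right) + 87 = 28 + 87 = 115$)
$J = 56$ ($J = \left(2 - 3\right) \left(-20 + 4 \left(-2\right) + 4 \cdot 0\right) - -28 = - (-20 - 8 + 0) + 28 = \left(-1\right) \left(-28\right) + 28 = 28 + 28 = 56$)
$\left(N + J\right) - 112 = \left(115 + 56\right) - 112 = 171 - 112 = 59$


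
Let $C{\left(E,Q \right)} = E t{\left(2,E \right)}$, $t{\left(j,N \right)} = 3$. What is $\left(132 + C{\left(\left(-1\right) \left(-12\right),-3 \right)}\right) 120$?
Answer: $20160$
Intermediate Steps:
$C{\left(E,Q \right)} = 3 E$ ($C{\left(E,Q \right)} = E 3 = 3 E$)
$\left(132 + C{\left(\left(-1\right) \left(-12\right),-3 \right)}\right) 120 = \left(132 + 3 \left(\left(-1\right) \left(-12\right)\right)\right) 120 = \left(132 + 3 \cdot 12\right) 120 = \left(132 + 36\right) 120 = 168 \cdot 120 = 20160$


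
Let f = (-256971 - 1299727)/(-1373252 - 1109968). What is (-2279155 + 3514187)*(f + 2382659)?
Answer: 1826818590286141924/620805 ≈ 2.9427e+12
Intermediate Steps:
f = 778349/1241610 (f = -1556698/(-2483220) = -1556698*(-1/2483220) = 778349/1241610 ≈ 0.62689)
(-2279155 + 3514187)*(f + 2382659) = (-2279155 + 3514187)*(778349/1241610 + 2382659) = 1235032*(2958334019339/1241610) = 1826818590286141924/620805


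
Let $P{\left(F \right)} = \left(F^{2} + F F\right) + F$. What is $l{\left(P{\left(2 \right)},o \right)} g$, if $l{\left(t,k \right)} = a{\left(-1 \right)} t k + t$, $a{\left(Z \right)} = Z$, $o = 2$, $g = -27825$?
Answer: $278250$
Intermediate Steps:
$P{\left(F \right)} = F + 2 F^{2}$ ($P{\left(F \right)} = \left(F^{2} + F^{2}\right) + F = 2 F^{2} + F = F + 2 F^{2}$)
$l{\left(t,k \right)} = t - k t$ ($l{\left(t,k \right)} = - t k + t = - k t + t = t - k t$)
$l{\left(P{\left(2 \right)},o \right)} g = 2 \left(1 + 2 \cdot 2\right) \left(1 - 2\right) \left(-27825\right) = 2 \left(1 + 4\right) \left(1 - 2\right) \left(-27825\right) = 2 \cdot 5 \left(-1\right) \left(-27825\right) = 10 \left(-1\right) \left(-27825\right) = \left(-10\right) \left(-27825\right) = 278250$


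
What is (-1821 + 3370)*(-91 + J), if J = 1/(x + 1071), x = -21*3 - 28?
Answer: -138138271/980 ≈ -1.4096e+5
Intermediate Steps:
x = -91 (x = -63 - 28 = -91)
J = 1/980 (J = 1/(-91 + 1071) = 1/980 ≈ 0.0010204)
(-1821 + 3370)*(-91 + J) = (-1821 + 3370)*(-91 + 1/980) = 1549*(-89179/980) = -138138271/980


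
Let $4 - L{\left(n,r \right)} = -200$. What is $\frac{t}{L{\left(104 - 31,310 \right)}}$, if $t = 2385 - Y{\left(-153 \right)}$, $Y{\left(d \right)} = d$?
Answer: $\frac{423}{34} \approx 12.441$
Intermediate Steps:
$L{\left(n,r \right)} = 204$ ($L{\left(n,r \right)} = 4 - -200 = 4 + 200 = 204$)
$t = 2538$ ($t = 2385 - -153 = 2385 + 153 = 2538$)
$\frac{t}{L{\left(104 - 31,310 \right)}} = \frac{2538}{204} = 2538 \cdot \frac{1}{204} = \frac{423}{34}$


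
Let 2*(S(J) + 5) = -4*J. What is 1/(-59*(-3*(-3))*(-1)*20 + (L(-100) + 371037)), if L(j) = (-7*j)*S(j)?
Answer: 1/518157 ≈ 1.9299e-6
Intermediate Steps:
S(J) = -5 - 2*J (S(J) = -5 + (-4*J)/2 = -5 - 2*J)
L(j) = -7*j*(-5 - 2*j) (L(j) = (-7*j)*(-5 - 2*j) = -7*j*(-5 - 2*j))
1/(-59*(-3*(-3))*(-1)*20 + (L(-100) + 371037)) = 1/(-59*(-3*(-3))*(-1)*20 + (7*(-100)*(5 + 2*(-100)) + 371037)) = 1/(-531*(-1)*20 + (7*(-100)*(5 - 200) + 371037)) = 1/(-59*(-9)*20 + (7*(-100)*(-195) + 371037)) = 1/(531*20 + (136500 + 371037)) = 1/(10620 + 507537) = 1/518157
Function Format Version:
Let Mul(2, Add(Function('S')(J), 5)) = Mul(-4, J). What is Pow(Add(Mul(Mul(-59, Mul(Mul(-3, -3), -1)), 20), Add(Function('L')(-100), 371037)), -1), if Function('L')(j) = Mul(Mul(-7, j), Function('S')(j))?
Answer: Rational(1, 518157) ≈ 1.9299e-6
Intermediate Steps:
Function('S')(J) = Add(-5, Mul(-2, J)) (Function('S')(J) = Add(-5, Mul(Rational(1, 2), Mul(-4, J))) = Add(-5, Mul(-2, J)))
Function('L')(j) = Mul(-7, j, Add(-5, Mul(-2, j))) (Function('L')(j) = Mul(Mul(-7, j), Add(-5, Mul(-2, j))) = Mul(-7, j, Add(-5, Mul(-2, j))))
Pow(Add(Mul(Mul(-59, Mul(Mul(-3, -3), -1)), 20), Add(Function('L')(-100), 371037)), -1) = Pow(Add(Mul(Mul(-59, Mul(Mul(-3, -3), -1)), 20), Add(Mul(7, -100, Add(5, Mul(2, -100))), 371037)), -1) = Pow(Add(Mul(Mul(-59, Mul(9, -1)), 20), Add(Mul(7, -100, Add(5, -200)), 371037)), -1) = Pow(Add(Mul(Mul(-59, -9), 20), Add(Mul(7, -100, -195), 371037)), -1) = Pow(Add(Mul(531, 20), Add(136500, 371037)), -1) = Pow(Add(10620, 507537), -1) = Pow(518157, -1) = Rational(1, 518157)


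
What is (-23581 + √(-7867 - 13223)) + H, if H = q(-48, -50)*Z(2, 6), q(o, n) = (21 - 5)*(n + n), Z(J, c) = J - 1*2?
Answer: -23581 + I*√21090 ≈ -23581.0 + 145.22*I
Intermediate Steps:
Z(J, c) = -2 + J (Z(J, c) = J - 2 = -2 + J)
q(o, n) = 32*n (q(o, n) = 16*(2*n) = 32*n)
H = 0 (H = (32*(-50))*(-2 + 2) = -1600*0 = 0)
(-23581 + √(-7867 - 13223)) + H = (-23581 + √(-7867 - 13223)) + 0 = (-23581 + √(-21090)) + 0 = (-23581 + I*√21090) + 0 = -23581 + I*√21090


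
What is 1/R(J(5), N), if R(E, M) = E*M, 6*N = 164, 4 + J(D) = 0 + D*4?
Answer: 3/1312 ≈ 0.0022866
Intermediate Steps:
J(D) = -4 + 4*D (J(D) = -4 + (0 + D*4) = -4 + (0 + 4*D) = -4 + 4*D)
N = 82/3 (N = (⅙)*164 = 82/3 ≈ 27.333)
1/R(J(5), N) = 1/((-4 + 4*5)*(82/3)) = 1/((-4 + 20)*(82/3)) = 1/(16*(82/3)) = 1/(1312/3) = 3/1312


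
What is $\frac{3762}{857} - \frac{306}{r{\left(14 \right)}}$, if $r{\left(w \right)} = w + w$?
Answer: $- \frac{78453}{11998} \approx -6.5388$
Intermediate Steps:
$r{\left(w \right)} = 2 w$
$\frac{3762}{857} - \frac{306}{r{\left(14 \right)}} = \frac{3762}{857} - \frac{306}{2 \cdot 14} = 3762 \cdot \frac{1}{857} - \frac{306}{28} = \frac{3762}{857} - \frac{153}{14} = - \frac{78453}{11998}$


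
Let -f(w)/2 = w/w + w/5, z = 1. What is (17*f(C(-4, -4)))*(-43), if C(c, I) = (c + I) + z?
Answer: -2924/5 ≈ -584.80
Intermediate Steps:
C(c, I) = 1 + I + c (C(c, I) = (c + I) + 1 = (I + c) + 1 = 1 + I + c)
f(w) = -2 - 2*w/5 (f(w) = -2*(w/w + w/5) = -2*(1 + w*(⅕)) = -2*(1 + w/5) = -2 - 2*w/5)
(17*f(C(-4, -4)))*(-43) = (17*(-2 - 2*(1 - 4 - 4)/5))*(-43) = (17*(-2 - ⅖*(-7)))*(-43) = (17*(-2 + 14/5))*(-43) = (17*(⅘))*(-43) = (68/5)*(-43) = -2924/5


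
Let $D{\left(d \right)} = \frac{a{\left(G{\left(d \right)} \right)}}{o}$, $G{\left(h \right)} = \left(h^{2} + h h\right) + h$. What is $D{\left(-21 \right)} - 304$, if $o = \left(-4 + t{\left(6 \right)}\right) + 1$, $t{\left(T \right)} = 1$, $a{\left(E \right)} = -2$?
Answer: $-303$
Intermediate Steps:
$G{\left(h \right)} = h + 2 h^{2}$ ($G{\left(h \right)} = \left(h^{2} + h^{2}\right) + h = 2 h^{2} + h = h + 2 h^{2}$)
$o = -2$ ($o = \left(-4 + 1\right) + 1 = -3 + 1 = -2$)
$D{\left(d \right)} = 1$ ($D{\left(d \right)} = - \frac{2}{-2} = \left(-2\right) \left(- \frac{1}{2}\right) = 1$)
$D{\left(-21 \right)} - 304 = 1 - 304 = -303$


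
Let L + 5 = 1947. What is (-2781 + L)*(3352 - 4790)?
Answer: 1206482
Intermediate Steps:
L = 1942 (L = -5 + 1947 = 1942)
(-2781 + L)*(3352 - 4790) = (-2781 + 1942)*(3352 - 4790) = -839*(-1438) = 1206482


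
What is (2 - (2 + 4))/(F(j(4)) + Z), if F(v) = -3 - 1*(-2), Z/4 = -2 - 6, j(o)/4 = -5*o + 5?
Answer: 4/33 ≈ 0.12121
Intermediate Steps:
j(o) = 20 - 20*o (j(o) = 4*(-5*o + 5) = 4*(5 - 5*o) = 20 - 20*o)
Z = -32 (Z = 4*(-2 - 6) = 4*(-8) = -32)
F(v) = -1 (F(v) = -3 + 2 = -1)
(2 - (2 + 4))/(F(j(4)) + Z) = (2 - (2 + 4))/(-1 - 32) = (2 - 1*6)/(-33) = (2 - 6)*(-1/33) = -4*(-1/33) = 4/33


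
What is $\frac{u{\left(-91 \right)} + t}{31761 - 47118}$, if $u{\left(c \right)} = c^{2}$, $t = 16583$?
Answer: $- \frac{8288}{5119} \approx -1.6191$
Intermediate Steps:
$\frac{u{\left(-91 \right)} + t}{31761 - 47118} = \frac{\left(-91\right)^{2} + 16583}{31761 - 47118} = \frac{8281 + 16583}{-15357} = 24864 \left(- \frac{1}{15357}\right) = - \frac{8288}{5119}$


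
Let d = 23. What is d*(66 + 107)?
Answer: 3979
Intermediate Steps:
d*(66 + 107) = 23*(66 + 107) = 23*173 = 3979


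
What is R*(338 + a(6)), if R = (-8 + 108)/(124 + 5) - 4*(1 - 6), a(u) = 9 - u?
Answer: 913880/129 ≈ 7084.3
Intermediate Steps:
R = 2680/129 (R = 100/129 - 4*(-5) = 100*(1/129) + 20 = 100/129 + 20 = 2680/129 ≈ 20.775)
R*(338 + a(6)) = 2680*(338 + (9 - 1*6))/129 = 2680*(338 + (9 - 6))/129 = 2680*(338 + 3)/129 = (2680/129)*341 = 913880/129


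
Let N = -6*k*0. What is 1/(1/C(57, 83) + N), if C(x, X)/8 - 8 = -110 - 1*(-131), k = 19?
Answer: 232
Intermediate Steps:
C(x, X) = 232 (C(x, X) = 64 + 8*(-110 - 1*(-131)) = 64 + 8*(-110 + 131) = 64 + 8*21 = 64 + 168 = 232)
N = 0 (N = -6*19*0 = -114*0 = 0)
1/(1/C(57, 83) + N) = 1/(1/232 + 0) = 1/(1/232) = 232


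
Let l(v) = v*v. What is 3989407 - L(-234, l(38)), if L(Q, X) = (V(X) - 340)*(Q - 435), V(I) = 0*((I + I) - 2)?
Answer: 3761947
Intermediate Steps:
l(v) = v**2
V(I) = 0 (V(I) = 0*(2*I - 2) = 0*(-2 + 2*I) = 0)
L(Q, X) = 147900 - 340*Q (L(Q, X) = (0 - 340)*(Q - 435) = -340*(-435 + Q) = 147900 - 340*Q)
3989407 - L(-234, l(38)) = 3989407 - (147900 - 340*(-234)) = 3989407 - (147900 + 79560) = 3989407 - 1*227460 = 3989407 - 227460 = 3761947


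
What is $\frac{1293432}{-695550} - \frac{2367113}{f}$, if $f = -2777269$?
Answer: $- \frac{324293858343}{321954908825} \approx -1.0073$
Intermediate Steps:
$\frac{1293432}{-695550} - \frac{2367113}{f} = \frac{1293432}{-695550} - \frac{2367113}{-2777269} = 1293432 \left(- \frac{1}{695550}\right) - - \frac{2367113}{2777269} = - \frac{215572}{115925} + \frac{2367113}{2777269} = - \frac{324293858343}{321954908825}$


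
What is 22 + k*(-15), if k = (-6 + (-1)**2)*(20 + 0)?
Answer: 1522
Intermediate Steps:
k = -100 (k = (-6 + 1)*20 = -5*20 = -100)
22 + k*(-15) = 22 - 100*(-15) = 22 + 1500 = 1522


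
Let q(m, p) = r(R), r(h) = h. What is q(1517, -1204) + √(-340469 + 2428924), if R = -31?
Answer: -31 + √2088455 ≈ 1414.1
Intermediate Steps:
q(m, p) = -31
q(1517, -1204) + √(-340469 + 2428924) = -31 + √(-340469 + 2428924) = -31 + √2088455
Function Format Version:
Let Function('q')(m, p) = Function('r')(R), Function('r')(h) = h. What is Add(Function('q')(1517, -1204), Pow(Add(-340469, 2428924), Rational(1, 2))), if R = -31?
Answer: Add(-31, Pow(2088455, Rational(1, 2))) ≈ 1414.1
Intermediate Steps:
Function('q')(m, p) = -31
Add(Function('q')(1517, -1204), Pow(Add(-340469, 2428924), Rational(1, 2))) = Add(-31, Pow(Add(-340469, 2428924), Rational(1, 2))) = Add(-31, Pow(2088455, Rational(1, 2)))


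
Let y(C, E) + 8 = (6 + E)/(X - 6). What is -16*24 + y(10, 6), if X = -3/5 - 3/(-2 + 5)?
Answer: -7478/19 ≈ -393.58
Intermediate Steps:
X = -8/5 (X = -3*1/5 - 3/3 = -3/5 - 3*1/3 = -3/5 - 1 = -8/5 ≈ -1.6000)
y(C, E) = -167/19 - 5*E/38 (y(C, E) = -8 + (6 + E)/(-8/5 - 6) = -8 + (6 + E)/(-38/5) = -8 + (6 + E)*(-5/38) = -8 + (-15/19 - 5*E/38) = -167/19 - 5*E/38)
-16*24 + y(10, 6) = -16*24 + (-167/19 - 5/38*6) = -384 + (-167/19 - 15/19) = -384 - 182/19 = -7478/19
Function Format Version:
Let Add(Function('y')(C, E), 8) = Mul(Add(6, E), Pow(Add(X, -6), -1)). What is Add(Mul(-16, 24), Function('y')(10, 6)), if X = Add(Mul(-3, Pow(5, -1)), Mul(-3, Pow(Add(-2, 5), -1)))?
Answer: Rational(-7478, 19) ≈ -393.58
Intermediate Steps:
X = Rational(-8, 5) (X = Add(Mul(-3, Rational(1, 5)), Mul(-3, Pow(3, -1))) = Add(Rational(-3, 5), Mul(-3, Rational(1, 3))) = Add(Rational(-3, 5), -1) = Rational(-8, 5) ≈ -1.6000)
Function('y')(C, E) = Add(Rational(-167, 19), Mul(Rational(-5, 38), E)) (Function('y')(C, E) = Add(-8, Mul(Add(6, E), Pow(Add(Rational(-8, 5), -6), -1))) = Add(-8, Mul(Add(6, E), Pow(Rational(-38, 5), -1))) = Add(-8, Mul(Add(6, E), Rational(-5, 38))) = Add(-8, Add(Rational(-15, 19), Mul(Rational(-5, 38), E))) = Add(Rational(-167, 19), Mul(Rational(-5, 38), E)))
Add(Mul(-16, 24), Function('y')(10, 6)) = Add(Mul(-16, 24), Add(Rational(-167, 19), Mul(Rational(-5, 38), 6))) = Add(-384, Add(Rational(-167, 19), Rational(-15, 19))) = Add(-384, Rational(-182, 19)) = Rational(-7478, 19)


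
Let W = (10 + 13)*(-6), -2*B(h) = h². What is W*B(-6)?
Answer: 2484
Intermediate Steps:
B(h) = -h²/2
W = -138 (W = 23*(-6) = -138)
W*B(-6) = -(-69)*(-6)² = -(-69)*36 = -138*(-18) = 2484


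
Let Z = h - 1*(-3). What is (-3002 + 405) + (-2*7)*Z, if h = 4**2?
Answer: -2863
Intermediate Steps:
h = 16
Z = 19 (Z = 16 - 1*(-3) = 16 + 3 = 19)
(-3002 + 405) + (-2*7)*Z = (-3002 + 405) - 2*7*19 = -2597 - 14*19 = -2597 - 266 = -2863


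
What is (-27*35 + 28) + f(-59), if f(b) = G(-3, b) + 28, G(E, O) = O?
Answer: -948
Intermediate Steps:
f(b) = 28 + b (f(b) = b + 28 = 28 + b)
(-27*35 + 28) + f(-59) = (-27*35 + 28) + (28 - 59) = (-945 + 28) - 31 = -917 - 31 = -948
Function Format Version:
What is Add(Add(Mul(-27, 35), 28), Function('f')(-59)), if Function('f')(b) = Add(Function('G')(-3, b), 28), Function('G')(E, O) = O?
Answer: -948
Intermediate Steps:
Function('f')(b) = Add(28, b) (Function('f')(b) = Add(b, 28) = Add(28, b))
Add(Add(Mul(-27, 35), 28), Function('f')(-59)) = Add(Add(Mul(-27, 35), 28), Add(28, -59)) = Add(Add(-945, 28), -31) = Add(-917, -31) = -948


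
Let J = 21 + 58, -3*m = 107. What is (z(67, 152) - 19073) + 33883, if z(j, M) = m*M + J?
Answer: 28403/3 ≈ 9467.7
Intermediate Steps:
m = -107/3 (m = -⅓*107 = -107/3 ≈ -35.667)
J = 79
z(j, M) = 79 - 107*M/3 (z(j, M) = -107*M/3 + 79 = 79 - 107*M/3)
(z(67, 152) - 19073) + 33883 = ((79 - 107/3*152) - 19073) + 33883 = ((79 - 16264/3) - 19073) + 33883 = (-16027/3 - 19073) + 33883 = -73246/3 + 33883 = 28403/3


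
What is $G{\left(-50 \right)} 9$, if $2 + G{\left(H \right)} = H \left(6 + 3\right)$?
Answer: $-4068$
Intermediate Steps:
$G{\left(H \right)} = -2 + 9 H$ ($G{\left(H \right)} = -2 + H \left(6 + 3\right) = -2 + H 9 = -2 + 9 H$)
$G{\left(-50 \right)} 9 = \left(-2 + 9 \left(-50\right)\right) 9 = \left(-2 - 450\right) 9 = \left(-452\right) 9 = -4068$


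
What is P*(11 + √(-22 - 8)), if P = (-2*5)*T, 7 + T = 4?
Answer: 330 + 30*I*√30 ≈ 330.0 + 164.32*I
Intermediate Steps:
T = -3 (T = -7 + 4 = -3)
P = 30 (P = -2*5*(-3) = -10*(-3) = 30)
P*(11 + √(-22 - 8)) = 30*(11 + √(-22 - 8)) = 30*(11 + √(-30)) = 30*(11 + I*√30) = 330 + 30*I*√30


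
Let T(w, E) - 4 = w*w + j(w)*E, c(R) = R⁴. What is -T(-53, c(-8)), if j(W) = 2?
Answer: -11005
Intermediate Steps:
T(w, E) = 4 + w² + 2*E (T(w, E) = 4 + (w*w + 2*E) = 4 + (w² + 2*E) = 4 + w² + 2*E)
-T(-53, c(-8)) = -(4 + (-53)² + 2*(-8)⁴) = -(4 + 2809 + 2*4096) = -(4 + 2809 + 8192) = -1*11005 = -11005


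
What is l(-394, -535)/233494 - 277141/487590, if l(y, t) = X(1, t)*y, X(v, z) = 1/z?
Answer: -3462006483943/6090939661110 ≈ -0.56839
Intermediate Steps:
l(y, t) = y/t
l(-394, -535)/233494 - 277141/487590 = -394/(-535)/233494 - 277141/487590 = -394*(-1/535)*(1/233494) - 277141*1/487590 = (394/535)*(1/233494) - 277141/487590 = 197/62459645 - 277141/487590 = -3462006483943/6090939661110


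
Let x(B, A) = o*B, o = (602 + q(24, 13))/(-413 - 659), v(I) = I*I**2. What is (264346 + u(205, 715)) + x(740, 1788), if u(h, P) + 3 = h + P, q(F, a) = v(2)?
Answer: 35488817/134 ≈ 2.6484e+5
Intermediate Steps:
v(I) = I**3
q(F, a) = 8 (q(F, a) = 2**3 = 8)
o = -305/536 (o = (602 + 8)/(-413 - 659) = 610/(-1072) = 610*(-1/1072) = -305/536 ≈ -0.56903)
x(B, A) = -305*B/536
u(h, P) = -3 + P + h (u(h, P) = -3 + (h + P) = -3 + (P + h) = -3 + P + h)
(264346 + u(205, 715)) + x(740, 1788) = (264346 + (-3 + 715 + 205)) - 305/536*740 = (264346 + 917) - 56425/134 = 265263 - 56425/134 = 35488817/134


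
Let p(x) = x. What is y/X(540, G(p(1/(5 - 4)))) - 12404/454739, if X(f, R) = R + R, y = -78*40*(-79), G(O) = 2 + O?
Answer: 18680665716/454739 ≈ 41080.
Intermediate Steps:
y = 246480 (y = -3120*(-79) = 246480)
X(f, R) = 2*R
y/X(540, G(p(1/(5 - 4)))) - 12404/454739 = 246480/((2*(2 + 1/(5 - 4)))) - 12404/454739 = 246480/((2*(2 + 1/1))) - 12404*1/454739 = 246480/((2*(2 + 1))) - 12404/454739 = 246480/((2*3)) - 12404/454739 = 246480/6 - 12404/454739 = 246480*(1/6) - 12404/454739 = 41080 - 12404/454739 = 18680665716/454739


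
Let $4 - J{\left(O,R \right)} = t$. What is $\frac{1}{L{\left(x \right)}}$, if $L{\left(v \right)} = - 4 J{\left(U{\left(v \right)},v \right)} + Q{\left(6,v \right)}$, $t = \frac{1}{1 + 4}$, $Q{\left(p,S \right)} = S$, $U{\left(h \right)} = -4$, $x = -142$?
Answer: $- \frac{5}{786} \approx -0.0063613$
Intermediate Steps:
$t = \frac{1}{5} \approx 0.2$
$J{\left(O,R \right)} = \frac{19}{5}$ ($J{\left(O,R \right)} = 4 - \frac{1}{5} = \frac{19}{5}$)
$L{\left(v \right)} = - \frac{76}{5} + v$ ($L{\left(v \right)} = \left(-4\right) \frac{19}{5} + v = - \frac{76}{5} + v$)
$\frac{1}{L{\left(x \right)}} = \frac{1}{- \frac{76}{5} - 142} = \frac{1}{- \frac{786}{5}} = - \frac{5}{786}$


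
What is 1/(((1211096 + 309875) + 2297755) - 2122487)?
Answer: 1/1696239 ≈ 5.8954e-7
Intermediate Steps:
1/(((1211096 + 309875) + 2297755) - 2122487) = 1/((1520971 + 2297755) - 2122487) = 1/(3818726 - 2122487) = 1/1696239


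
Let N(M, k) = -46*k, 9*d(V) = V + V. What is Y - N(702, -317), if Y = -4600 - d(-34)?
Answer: -172570/9 ≈ -19174.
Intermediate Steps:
d(V) = 2*V/9 (d(V) = (V + V)/9 = (2*V)/9 = 2*V/9)
Y = -41332/9 (Y = -4600 - 2*(-34)/9 = -4600 - 1*(-68/9) = -4600 + 68/9 = -41332/9 ≈ -4592.4)
Y - N(702, -317) = -41332/9 - (-46)*(-317) = -41332/9 - 1*14582 = -41332/9 - 14582 = -172570/9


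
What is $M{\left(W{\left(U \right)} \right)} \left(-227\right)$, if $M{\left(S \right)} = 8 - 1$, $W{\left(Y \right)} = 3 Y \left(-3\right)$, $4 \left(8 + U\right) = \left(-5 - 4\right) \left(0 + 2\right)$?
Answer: $-1589$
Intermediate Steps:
$U = - \frac{25}{2}$ ($U = -8 + \frac{\left(-5 - 4\right) \left(0 + 2\right)}{4} = -8 + \frac{\left(-9\right) 2}{4} = -8 + \frac{1}{4} \left(-18\right) = -8 - \frac{9}{2} = - \frac{25}{2} \approx -12.5$)
$W{\left(Y \right)} = - 9 Y$
$M{\left(S \right)} = 7$
$M{\left(W{\left(U \right)} \right)} \left(-227\right) = 7 \left(-227\right) = -1589$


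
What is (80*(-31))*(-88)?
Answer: 218240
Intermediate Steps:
(80*(-31))*(-88) = -2480*(-88) = 218240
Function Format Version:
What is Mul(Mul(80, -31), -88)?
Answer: 218240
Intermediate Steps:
Mul(Mul(80, -31), -88) = Mul(-2480, -88) = 218240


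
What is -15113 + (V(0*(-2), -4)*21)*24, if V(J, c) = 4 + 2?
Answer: -12089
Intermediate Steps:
V(J, c) = 6
-15113 + (V(0*(-2), -4)*21)*24 = -15113 + (6*21)*24 = -15113 + 126*24 = -15113 + 3024 = -12089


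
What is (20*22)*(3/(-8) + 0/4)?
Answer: -165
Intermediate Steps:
(20*22)*(3/(-8) + 0/4) = 440*(3*(-1/8) + 0*(1/4)) = 440*(-3/8 + 0) = 440*(-3/8) = -165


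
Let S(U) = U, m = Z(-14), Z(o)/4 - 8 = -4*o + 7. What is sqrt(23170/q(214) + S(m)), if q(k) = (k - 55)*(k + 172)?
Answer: sqrt(267796028091)/30687 ≈ 16.863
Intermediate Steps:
q(k) = (-55 + k)*(172 + k)
Z(o) = 60 - 16*o (Z(o) = 32 + 4*(-4*o + 7) = 32 + 4*(7 - 4*o) = 32 + (28 - 16*o) = 60 - 16*o)
m = 284 (m = 60 - 16*(-14) = 60 + 224 = 284)
sqrt(23170/q(214) + S(m)) = sqrt(23170/(-9460 + 214**2 + 117*214) + 284) = sqrt(23170/(-9460 + 45796 + 25038) + 284) = sqrt(23170/61374 + 284) = sqrt(23170*(1/61374) + 284) = sqrt(11585/30687 + 284) = sqrt(8726693/30687) = sqrt(267796028091)/30687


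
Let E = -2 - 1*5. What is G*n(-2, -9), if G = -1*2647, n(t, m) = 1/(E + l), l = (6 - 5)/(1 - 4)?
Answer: 7941/22 ≈ 360.95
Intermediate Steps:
l = -1/3 (l = 1/(-3) = 1*(-1/3) = -1/3 ≈ -0.33333)
E = -7 (E = -2 - 5 = -7)
n(t, m) = -3/22 (n(t, m) = 1/(-7 - 1/3) = 1/(-22/3) = -3/22)
G = -2647
G*n(-2, -9) = -2647*(-3/22) = 7941/22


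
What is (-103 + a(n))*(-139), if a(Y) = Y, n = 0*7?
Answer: 14317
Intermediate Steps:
n = 0
(-103 + a(n))*(-139) = (-103 + 0)*(-139) = -103*(-139) = 14317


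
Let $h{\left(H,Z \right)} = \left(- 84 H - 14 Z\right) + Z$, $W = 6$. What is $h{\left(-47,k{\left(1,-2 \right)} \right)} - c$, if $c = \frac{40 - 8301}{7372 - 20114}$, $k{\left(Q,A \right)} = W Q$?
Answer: $\frac{49303279}{12742} \approx 3869.4$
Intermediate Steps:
$k{\left(Q,A \right)} = 6 Q$
$h{\left(H,Z \right)} = - 84 H - 13 Z$
$c = \frac{8261}{12742}$ ($c = - \frac{8261}{-12742} = \left(-8261\right) \left(- \frac{1}{12742}\right) = \frac{8261}{12742} \approx 0.64833$)
$h{\left(-47,k{\left(1,-2 \right)} \right)} - c = \left(\left(-84\right) \left(-47\right) - 13 \cdot 6 \cdot 1\right) - \frac{8261}{12742} = \left(3948 - 78\right) - \frac{8261}{12742} = 3870 - \frac{8261}{12742} = \frac{49303279}{12742}$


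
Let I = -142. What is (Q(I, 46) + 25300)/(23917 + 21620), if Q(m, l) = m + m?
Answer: 25016/45537 ≈ 0.54936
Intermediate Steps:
Q(m, l) = 2*m
(Q(I, 46) + 25300)/(23917 + 21620) = (2*(-142) + 25300)/(23917 + 21620) = (-284 + 25300)/45537 = 25016*(1/45537) = 25016/45537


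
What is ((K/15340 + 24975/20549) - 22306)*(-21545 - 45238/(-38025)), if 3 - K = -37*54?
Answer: 5759745378189243629557/11986303621500 ≈ 4.8053e+8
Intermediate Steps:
K = 2001 (K = 3 - (-37)*54 = 3 - 1*(-1998) = 3 + 1998 = 2001)
((K/15340 + 24975/20549) - 22306)*(-21545 - 45238/(-38025)) = ((2001/15340 + 24975/20549) - 22306)*(-21545 - 45238/(-38025)) = ((2001*(1/15340) + 24975*(1/20549)) - 22306)*(-21545 - 45238*(-1/38025)) = ((2001/15340 + 24975/20549) - 22306)*(-21545 + 45238/38025) = (424235049/315221660 - 22306)*(-819203387/38025) = -7030910112911/315221660*(-819203387/38025) = 5759745378189243629557/11986303621500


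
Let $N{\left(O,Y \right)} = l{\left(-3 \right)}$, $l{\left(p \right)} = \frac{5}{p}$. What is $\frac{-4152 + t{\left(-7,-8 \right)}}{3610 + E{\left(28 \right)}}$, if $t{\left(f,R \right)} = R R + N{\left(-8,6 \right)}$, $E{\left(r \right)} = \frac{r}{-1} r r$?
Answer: $\frac{12269}{55026} \approx 0.22297$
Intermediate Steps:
$N{\left(O,Y \right)} = - \frac{5}{3}$ ($N{\left(O,Y \right)} = \frac{5}{-3} = 5 \left(- \frac{1}{3}\right) = - \frac{5}{3}$)
$E{\left(r \right)} = - r^{3}$ ($E{\left(r \right)} = r \left(-1\right) r r = - r r r = - r^{2} r = - r^{3}$)
$t{\left(f,R \right)} = - \frac{5}{3} + R^{2}$ ($t{\left(f,R \right)} = R R - \frac{5}{3} = R^{2} - \frac{5}{3} = - \frac{5}{3} + R^{2}$)
$\frac{-4152 + t{\left(-7,-8 \right)}}{3610 + E{\left(28 \right)}} = \frac{-4152 - \left(\frac{5}{3} - \left(-8\right)^{2}\right)}{3610 - 28^{3}} = \frac{-4152 + \left(- \frac{5}{3} + 64\right)}{3610 - 21952} = \frac{-4152 + \frac{187}{3}}{3610 - 21952} = - \frac{12269}{3 \left(-18342\right)} = \left(- \frac{12269}{3}\right) \left(- \frac{1}{18342}\right) = \frac{12269}{55026}$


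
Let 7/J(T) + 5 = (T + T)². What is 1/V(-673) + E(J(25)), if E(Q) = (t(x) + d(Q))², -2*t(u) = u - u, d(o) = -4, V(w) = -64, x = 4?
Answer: 1023/64 ≈ 15.984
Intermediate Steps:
J(T) = 7/(-5 + 4*T²) (J(T) = 7/(-5 + (T + T)²) = 7/(-5 + (2*T)²) = 7/(-5 + 4*T²))
t(u) = 0 (t(u) = -(u - u)/2 = -½*0 = 0)
E(Q) = 16 (E(Q) = (0 - 4)² = (-4)² = 16)
1/V(-673) + E(J(25)) = 1/(-64) + 16 = -1/64 + 16 = 1023/64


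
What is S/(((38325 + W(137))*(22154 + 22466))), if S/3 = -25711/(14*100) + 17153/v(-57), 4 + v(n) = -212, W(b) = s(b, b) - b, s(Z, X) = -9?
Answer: -131999/766596141000 ≈ -1.7219e-7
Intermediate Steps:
W(b) = -9 - b
v(n) = -216 (v(n) = -4 - 212 = -216)
S = -131999/450 (S = 3*(-25711/(14*100) + 17153/(-216)) = 3*(-25711/1400 + 17153*(-1/216)) = 3*(-25711*1/1400 - 17153/216) = 3*(-3673/200 - 17153/216) = 3*(-131999/1350) = -131999/450 ≈ -293.33)
S/(((38325 + W(137))*(22154 + 22466))) = -131999*1/((22154 + 22466)*(38325 + (-9 - 1*137)))/450 = -131999*1/(44620*(38325 + (-9 - 137)))/450 = -131999*1/(44620*(38325 - 146))/450 = -131999/(450*(38179*44620)) = -131999/450/1703546980 = -131999/450*1/1703546980 = -131999/766596141000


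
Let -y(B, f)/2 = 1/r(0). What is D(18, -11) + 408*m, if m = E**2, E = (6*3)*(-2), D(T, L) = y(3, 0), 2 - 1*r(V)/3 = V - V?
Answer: 1586303/3 ≈ 5.2877e+5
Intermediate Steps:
r(V) = 6 (r(V) = 6 - 3*(V - V) = 6 - 3*0 = 6 + 0 = 6)
y(B, f) = -1/3 (y(B, f) = -2/6 = -2*1/6 = -1/3)
D(T, L) = -1/3
E = -36 (E = 18*(-2) = -36)
m = 1296 (m = (-36)**2 = 1296)
D(18, -11) + 408*m = -1/3 + 408*1296 = -1/3 + 528768 = 1586303/3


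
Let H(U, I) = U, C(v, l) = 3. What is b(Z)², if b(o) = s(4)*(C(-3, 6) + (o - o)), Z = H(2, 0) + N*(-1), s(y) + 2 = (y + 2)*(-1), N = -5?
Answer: 576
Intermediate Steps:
s(y) = -4 - y (s(y) = -2 + (y + 2)*(-1) = -2 + (2 + y)*(-1) = -2 + (-2 - y) = -4 - y)
Z = 7 (Z = 2 - 5*(-1) = 2 + 5 = 7)
b(o) = -24 (b(o) = (-4 - 1*4)*(3 + (o - o)) = (-4 - 4)*(3 + 0) = -8*3 = -24)
b(Z)² = (-24)² = 576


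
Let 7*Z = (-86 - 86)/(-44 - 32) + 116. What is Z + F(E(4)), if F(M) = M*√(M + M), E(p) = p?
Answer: 321/19 + 8*√2 ≈ 28.208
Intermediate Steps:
F(M) = √2*M^(3/2) (F(M) = M*√(2*M) = M*(√2*√M) = √2*M^(3/2))
Z = 321/19 (Z = ((-86 - 86)/(-44 - 32) + 116)/7 = (-172/(-76) + 116)/7 = (-172*(-1/76) + 116)/7 = (43/19 + 116)/7 = (⅐)*(2247/19) = 321/19 ≈ 16.895)
Z + F(E(4)) = 321/19 + √2*4^(3/2) = 321/19 + √2*8 = 321/19 + 8*√2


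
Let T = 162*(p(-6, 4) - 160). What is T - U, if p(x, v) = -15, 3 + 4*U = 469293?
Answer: -291345/2 ≈ -1.4567e+5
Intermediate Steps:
U = 234645/2 (U = -¾ + (¼)*469293 = -¾ + 469293/4 = 234645/2 ≈ 1.1732e+5)
T = -28350 (T = 162*(-15 - 160) = 162*(-175) = -28350)
T - U = -28350 - 1*234645/2 = -28350 - 234645/2 = -291345/2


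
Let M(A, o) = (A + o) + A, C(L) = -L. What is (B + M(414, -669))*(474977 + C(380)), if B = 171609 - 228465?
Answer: -26908226109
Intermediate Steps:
B = -56856
M(A, o) = o + 2*A
(B + M(414, -669))*(474977 + C(380)) = (-56856 + (-669 + 2*414))*(474977 - 1*380) = (-56856 + (-669 + 828))*(474977 - 380) = (-56856 + 159)*474597 = -56697*474597 = -26908226109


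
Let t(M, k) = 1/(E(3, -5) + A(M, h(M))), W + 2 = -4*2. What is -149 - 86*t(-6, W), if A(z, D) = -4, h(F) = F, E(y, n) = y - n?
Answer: -341/2 ≈ -170.50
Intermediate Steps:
W = -10 (W = -2 - 4*2 = -2 - 8 = -10)
t(M, k) = ¼ (t(M, k) = 1/((3 - 1*(-5)) - 4) = 1/((3 + 5) - 4) = 1/(8 - 4) = 1/4 = ¼)
-149 - 86*t(-6, W) = -149 - 86*¼ = -149 - 43/2 = -341/2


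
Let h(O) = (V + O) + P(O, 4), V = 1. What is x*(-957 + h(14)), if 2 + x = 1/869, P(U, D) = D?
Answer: 1629306/869 ≈ 1874.9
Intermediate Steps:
x = -1737/869 (x = -2 + 1/869 = -1737/869 ≈ -1.9988)
h(O) = 5 + O (h(O) = (1 + O) + 4 = 5 + O)
x*(-957 + h(14)) = -1737*(-957 + (5 + 14))/869 = -1737*(-957 + 19)/869 = -1737/869*(-938) = 1629306/869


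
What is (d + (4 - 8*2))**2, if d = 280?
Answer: 71824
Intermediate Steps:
(d + (4 - 8*2))**2 = (280 + (4 - 8*2))**2 = (280 + (4 - 16))**2 = (280 - 12)**2 = 268**2 = 71824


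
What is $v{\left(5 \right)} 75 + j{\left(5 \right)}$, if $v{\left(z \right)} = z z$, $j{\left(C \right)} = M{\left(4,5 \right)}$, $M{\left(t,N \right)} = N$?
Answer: $1880$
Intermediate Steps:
$j{\left(C \right)} = 5$
$v{\left(z \right)} = z^{2}$
$v{\left(5 \right)} 75 + j{\left(5 \right)} = 5^{2} \cdot 75 + 5 = 25 \cdot 75 + 5 = 1875 + 5 = 1880$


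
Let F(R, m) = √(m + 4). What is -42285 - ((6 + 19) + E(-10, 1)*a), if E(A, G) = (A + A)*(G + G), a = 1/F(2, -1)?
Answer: -42310 + 40*√3/3 ≈ -42287.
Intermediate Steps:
F(R, m) = √(4 + m)
a = √3/3 (a = 1/(√(4 - 1)) = 1/(√3) = √3/3 ≈ 0.57735)
E(A, G) = 4*A*G (E(A, G) = (2*A)*(2*G) = 4*A*G)
-42285 - ((6 + 19) + E(-10, 1)*a) = -42285 - ((6 + 19) + (4*(-10)*1)*(√3/3)) = -42285 - (25 - 40*√3/3) = -42285 + (-25 + 40*√3/3) = -42310 + 40*√3/3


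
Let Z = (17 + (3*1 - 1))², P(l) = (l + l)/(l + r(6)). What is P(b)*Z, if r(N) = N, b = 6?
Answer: 361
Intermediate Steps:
P(l) = 2*l/(6 + l) (P(l) = (l + l)/(l + 6) = (2*l)/(6 + l) = 2*l/(6 + l))
Z = 361 (Z = (17 + (3 - 1))² = (17 + 2)² = 19² = 361)
P(b)*Z = (2*6/(6 + 6))*361 = (2*6/12)*361 = (2*6*(1/12))*361 = 1*361 = 361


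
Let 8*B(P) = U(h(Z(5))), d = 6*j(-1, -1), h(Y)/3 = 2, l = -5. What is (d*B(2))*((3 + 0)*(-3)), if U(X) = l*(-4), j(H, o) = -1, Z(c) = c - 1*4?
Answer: 135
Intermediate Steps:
Z(c) = -4 + c (Z(c) = c - 4 = -4 + c)
h(Y) = 6 (h(Y) = 3*2 = 6)
d = -6 (d = 6*(-1) = -6)
U(X) = 20 (U(X) = -5*(-4) = 20)
B(P) = 5/2 (B(P) = (1/8)*20 = 5/2)
(d*B(2))*((3 + 0)*(-3)) = (-6*5/2)*((3 + 0)*(-3)) = -45*(-3) = -15*(-9) = 135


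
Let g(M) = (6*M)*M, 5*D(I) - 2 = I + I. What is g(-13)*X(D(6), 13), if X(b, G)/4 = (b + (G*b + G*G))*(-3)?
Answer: -12666888/5 ≈ -2.5334e+6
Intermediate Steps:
D(I) = 2/5 + 2*I/5 (D(I) = 2/5 + (I + I)/5 = 2/5 + (2*I)/5 = 2/5 + 2*I/5)
g(M) = 6*M**2
X(b, G) = -12*b - 12*G**2 - 12*G*b (X(b, G) = 4*((b + (G*b + G*G))*(-3)) = 4*((b + (G*b + G**2))*(-3)) = 4*((b + (G**2 + G*b))*(-3)) = 4*((b + G**2 + G*b)*(-3)) = 4*(-3*b - 3*G**2 - 3*G*b) = -12*b - 12*G**2 - 12*G*b)
g(-13)*X(D(6), 13) = (6*(-13)**2)*(-12*(2/5 + (2/5)*6) - 12*13**2 - 12*13*(2/5 + (2/5)*6)) = (6*169)*(-12*(2/5 + 12/5) - 12*169 - 12*13*(2/5 + 12/5)) = 1014*(-12*14/5 - 2028 - 12*13*14/5) = 1014*(-168/5 - 2028 - 2184/5) = 1014*(-12492/5) = -12666888/5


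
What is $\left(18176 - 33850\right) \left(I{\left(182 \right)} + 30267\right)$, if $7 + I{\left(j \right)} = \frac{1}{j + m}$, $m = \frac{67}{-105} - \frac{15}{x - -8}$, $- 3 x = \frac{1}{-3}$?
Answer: $- \frac{326306647876285}{687982} \approx -4.743 \cdot 10^{8}$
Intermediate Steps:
$x = \frac{1}{9}$ ($x = - \frac{1}{3 \left(-3\right)} = \left(- \frac{1}{3}\right) \left(- \frac{1}{3}\right) = \frac{1}{9} \approx 0.11111$)
$m = - \frac{19066}{7665}$ ($m = \frac{67}{-105} - \frac{15}{\frac{1}{9} - -8} = 67 \left(- \frac{1}{105}\right) - \frac{15}{\frac{1}{9} + 8} = - \frac{67}{105} - \frac{15}{\frac{73}{9}} = - \frac{67}{105} - \frac{135}{73} = - \frac{19066}{7665} \approx -2.4874$)
$I{\left(j \right)} = -7 + \frac{1}{- \frac{19066}{7665} + j}$ ($I{\left(j \right)} = -7 + \frac{1}{j - \frac{19066}{7665}} = -7 + \frac{1}{- \frac{19066}{7665} + j}$)
$\left(18176 - 33850\right) \left(I{\left(182 \right)} + 30267\right) = \left(18176 - 33850\right) \left(\frac{7 \left(20161 - 1395030\right)}{-19066 + 7665 \cdot 182} + 30267\right) = - 15674 \left(\frac{7 \left(20161 - 1395030\right)}{-19066 + 1395030} + 30267\right) = - 15674 \left(7 \cdot \frac{1}{1375964} \left(-1374869\right) + 30267\right) = - 15674 \left(- \frac{9624083}{1375964} + 30267\right) = \left(-15674\right) \frac{41636678305}{1375964} = - \frac{326306647876285}{687982}$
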